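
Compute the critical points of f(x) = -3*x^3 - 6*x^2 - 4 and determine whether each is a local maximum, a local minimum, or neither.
f'(x) = 3*x*(-3*x - 4)

Solve f'(x) = 0:
  Factor: -9*x^2 - 12*x = -3*x*(3*x + 4) = 0.
  ⇒ x = -4/3, 0

f''(x) = -18*x - 12
Second-derivative test at each critical point:
  f''(-4/3) = 12 > 0 → local minimum
  f''(0) = -12 < 0 → local maximum

Critical points: x = -4/3 (local minimum); x = 0 (local maximum)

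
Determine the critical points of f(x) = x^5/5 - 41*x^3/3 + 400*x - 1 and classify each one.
f'(x) = x^4 - 41*x^2 + 400

Solve f'(x) = 0:
  Factor: x^4 - 41*x^2 + 400 = (x - 5)*(x - 4)*(x + 4)*(x + 5) = 0.
  ⇒ x = -5, -4, 4, 5

f''(x) = 4*x^3 - 82*x
Second-derivative test at each critical point:
  f''(-5) = -90 < 0 → local maximum
  f''(-4) = 72 > 0 → local minimum
  f''(4) = -72 < 0 → local maximum
  f''(5) = 90 > 0 → local minimum

Critical points: x = -5 (local maximum); x = -4 (local minimum); x = 4 (local maximum); x = 5 (local minimum)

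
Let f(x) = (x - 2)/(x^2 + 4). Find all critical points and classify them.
f'(x) = (x^2 - 2*x*(x - 2) + 4)/(x^2 + 4)^2

Solve f'(x) = 0:
  f'(x) = -(x^2 - 4*x - 4)/(x^2 + 4)^2; the denominator is positive wherever f is defined, so f'(x) = 0 ⇔ -x^2 + 4*x + 4 = 0.
  x^2 - 4*x - 4 = 0 has no rational roots; quadratic formula: x = (4 ± √32)/2.
  ⇒ x = 2 - 2*sqrt(2) ≈ -0.8284, 2 + 2*sqrt(2) ≈ 4.8284

f''(x) = 2*(4*x^2*(x - 2) + (2 - 3*x)*(x^2 + 4))/(x^2 + 4)^3
Second-derivative test at each critical point:
  f''(-0.8284) = 0.2576 > 0 → local minimum
  f''(4.8284) = -0.0076 < 0 → local maximum

Critical points: x = 2 - 2*sqrt(2) ≈ -0.8284 (local minimum); x = 2 + 2*sqrt(2) ≈ 4.8284 (local maximum)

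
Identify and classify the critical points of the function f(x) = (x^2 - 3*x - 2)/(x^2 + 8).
f'(x) = (3*x^2 + 20*x - 24)/(x^4 + 16*x^2 + 64)

Solve f'(x) = 0:
  f'(x) = (3*x^2 + 20*x - 24)/(x^2 + 8)^2; the denominator is positive wherever f is defined, so f'(x) = 0 ⇔ 3*x^2 + 20*x - 24 = 0.
  3*x^2 + 20*x - 24 = 0 has no rational roots; quadratic formula: x = (-20 ± √688)/6.
  ⇒ x = -2*sqrt(43)/3 - 10/3 ≈ -7.7050, -10/3 + 2*sqrt(43)/3 ≈ 1.0383

f''(x) = 2*(-3*x^3 - 30*x^2 + 72*x + 80)/(x^6 + 24*x^4 + 192*x^2 + 512)
Second-derivative test at each critical point:
  f''(-7.7050) = -0.0058 < 0 → local maximum
  f''(1.0383) = 0.3183 > 0 → local minimum

Critical points: x = -2*sqrt(43)/3 - 10/3 ≈ -7.7050 (local maximum); x = -10/3 + 2*sqrt(43)/3 ≈ 1.0383 (local minimum)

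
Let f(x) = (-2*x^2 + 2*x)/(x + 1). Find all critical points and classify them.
f'(x) = 2*(-x^2 - 2*x + 1)/(x^2 + 2*x + 1)

Solve f'(x) = 0:
  f'(x) = -2*(x^2 + 2*x - 1)/(x + 1)^2; the denominator is positive wherever f is defined, so f'(x) = 0 ⇔ -2*x^2 - 4*x + 2 = 0.
  Factor: -2*x^2 - 4*x + 2 = -2*(x^2 + 2*x - 1); x^2 + 2*x - 1 = 0 has no rational roots; quadratic formula: x = (-2 ± √8)/2.
  ⇒ x = -sqrt(2) - 1 ≈ -2.4142, -1 + sqrt(2) ≈ 0.4142

f''(x) = -8/(x^3 + 3*x^2 + 3*x + 1)
Second-derivative test at each critical point:
  f''(-2.4142) = 2.8284 > 0 → local minimum
  f''(0.4142) = -2.8284 < 0 → local maximum

Critical points: x = -sqrt(2) - 1 ≈ -2.4142 (local minimum); x = -1 + sqrt(2) ≈ 0.4142 (local maximum)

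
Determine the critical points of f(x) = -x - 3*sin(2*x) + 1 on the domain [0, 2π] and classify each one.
f'(x) = 12*sin(x)^2 - 7

Solve f'(x) = 0 on [0, 2π]:
  f'(x) = 0 ⇔ cos(2*x) = -1/6, i.e. 2*x = ±arccos(-1/6) + 2nπ; keep the solutions lying in [0, 2π].
  ⇒ x = acos(-1/6)/2 ≈ 0.8691, pi - acos(-1/6)/2 ≈ 2.2725, acos(-1/6)/2 + pi ≈ 4.0107, -acos(-1/6)/2 + 2*pi ≈ 5.4141

f''(x) = 12*sin(2*x)
Second-derivative test at each critical point:
  f''(0.8691) = 11.8322 > 0 → local minimum
  f''(2.2725) = -11.8322 < 0 → local maximum
  f''(4.0107) = 11.8322 > 0 → local minimum
  f''(5.4141) = -11.8322 < 0 → local maximum

Critical points: x = acos(-1/6)/2 ≈ 0.8691 (local minimum); x = pi - acos(-1/6)/2 ≈ 2.2725 (local maximum); x = acos(-1/6)/2 + pi ≈ 4.0107 (local minimum); x = -acos(-1/6)/2 + 2*pi ≈ 5.4141 (local maximum)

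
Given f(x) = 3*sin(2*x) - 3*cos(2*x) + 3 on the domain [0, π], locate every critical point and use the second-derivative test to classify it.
f'(x) = 6*sqrt(2)*sin(2*x + pi/4)

Solve f'(x) = 0 on [0, π]:
  f'(x) = 0 ⇔ 3*cos(2*x) = -3*sin(2*x) ⇔ tan(2*x) = -1, i.e. 2*x = arctan(-1) + nπ; keep the solutions lying in [0, π].
  ⇒ x = 3*pi/8 ≈ 1.1781, 7*pi/8 ≈ 2.7489

f''(x) = 12*sqrt(2)*cos(2*x + pi/4)
Second-derivative test at each critical point:
  f''(1.1781) = -16.9706 < 0 → local maximum
  f''(2.7489) = 16.9706 > 0 → local minimum

Critical points: x = 3*pi/8 ≈ 1.1781 (local maximum); x = 7*pi/8 ≈ 2.7489 (local minimum)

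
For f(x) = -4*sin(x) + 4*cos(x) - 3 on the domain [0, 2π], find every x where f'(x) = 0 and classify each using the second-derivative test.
f'(x) = -4*sqrt(2)*sin(x + pi/4)

Solve f'(x) = 0 on [0, 2π]:
  f'(x) = 0 ⇔ -4*cos(x) = 4*sin(x) ⇔ tan(x) = -1, i.e. x = arctan(-1) + nπ; keep the solutions lying in [0, 2π].
  ⇒ x = 3*pi/4 ≈ 2.3562, 7*pi/4 ≈ 5.4978

f''(x) = -4*sqrt(2)*cos(x + pi/4)
Second-derivative test at each critical point:
  f''(2.3562) = 5.6569 > 0 → local minimum
  f''(5.4978) = -5.6569 < 0 → local maximum

Critical points: x = 3*pi/4 ≈ 2.3562 (local minimum); x = 7*pi/4 ≈ 5.4978 (local maximum)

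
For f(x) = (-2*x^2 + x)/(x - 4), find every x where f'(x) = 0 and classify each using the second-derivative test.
f'(x) = 2*(-x^2 + 8*x - 2)/(x^2 - 8*x + 16)

Solve f'(x) = 0:
  f'(x) = -2*(x^2 - 8*x + 2)/(x - 4)^2; the denominator is positive wherever f is defined, so f'(x) = 0 ⇔ -2*x^2 + 16*x - 4 = 0.
  Factor: -2*x^2 + 16*x - 4 = -2*(x^2 - 8*x + 2); x^2 - 8*x + 2 = 0 has no rational roots; quadratic formula: x = (8 ± √56)/2.
  ⇒ x = 4 - sqrt(14) ≈ 0.2583, sqrt(14) + 4 ≈ 7.7417

f''(x) = -56/(x^3 - 12*x^2 + 48*x - 64)
Second-derivative test at each critical point:
  f''(0.2583) = 1.0690 > 0 → local minimum
  f''(7.7417) = -1.0690 < 0 → local maximum

Critical points: x = 4 - sqrt(14) ≈ 0.2583 (local minimum); x = sqrt(14) + 4 ≈ 7.7417 (local maximum)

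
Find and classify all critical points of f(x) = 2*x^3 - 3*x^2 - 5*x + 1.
f'(x) = 6*x^2 - 6*x - 5

Solve f'(x) = 0:
  6*x^2 - 6*x - 5 = 0 has no rational roots; quadratic formula: x = (6 ± √156)/12.
  ⇒ x = 1/2 - sqrt(39)/6 ≈ -0.5408, 1/2 + sqrt(39)/6 ≈ 1.5408

f''(x) = 12*x - 6
Second-derivative test at each critical point:
  f''(-0.5408) = -12.4900 < 0 → local maximum
  f''(1.5408) = 12.4900 > 0 → local minimum

Critical points: x = 1/2 - sqrt(39)/6 ≈ -0.5408 (local maximum); x = 1/2 + sqrt(39)/6 ≈ 1.5408 (local minimum)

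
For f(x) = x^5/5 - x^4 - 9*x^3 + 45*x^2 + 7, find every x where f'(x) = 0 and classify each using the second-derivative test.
f'(x) = x*(x^3 - 4*x^2 - 27*x + 90)

Solve f'(x) = 0:
  Factor: x^4 - 4*x^3 - 27*x^2 + 90*x = x*(x - 6)*(x - 3)*(x + 5) = 0.
  ⇒ x = -5, 0, 3, 6

f''(x) = 4*x^3 - 12*x^2 - 54*x + 90
Second-derivative test at each critical point:
  f''(-5) = -440 < 0 → local maximum
  f''(0) = 90 > 0 → local minimum
  f''(3) = -72 < 0 → local maximum
  f''(6) = 198 > 0 → local minimum

Critical points: x = -5 (local maximum); x = 0 (local minimum); x = 3 (local maximum); x = 6 (local minimum)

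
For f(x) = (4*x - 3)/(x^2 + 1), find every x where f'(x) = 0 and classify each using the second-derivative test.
f'(x) = 2*(-2*x^2 + 3*x + 2)/(x^4 + 2*x^2 + 1)

Solve f'(x) = 0:
  f'(x) = -2*(x - 2)*(2*x + 1)/(x^2 + 1)^2; the denominator is positive wherever f is defined, so f'(x) = 0 ⇔ -4*x^2 + 6*x + 4 = 0.
  Factor: -4*x^2 + 6*x + 4 = -2*(x - 2)*(2*x + 1) = 0.
  ⇒ x = -1/2, 2

f''(x) = 2*(4*x^2*(4*x - 3) + 3*(1 - 4*x)*(x^2 + 1))/(x^2 + 1)^3
Second-derivative test at each critical point:
  f''(-1/2) = 32/5 > 0 → local minimum
  f''(2) = -2/5 < 0 → local maximum

Critical points: x = -1/2 (local minimum); x = 2 (local maximum)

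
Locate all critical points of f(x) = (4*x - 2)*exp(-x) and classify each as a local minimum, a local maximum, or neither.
f'(x) = 2*(3 - 2*x)*exp(-x)

Solve f'(x) = 0:
  f'(x) = (6 - 4*x)·exp(-x) and exp(-x) > 0 for every x, so f'(x) = 0 ⇔ 6 - 4*x = 0.
  Factor: 6 - 4*x = -2*(2*x - 3) = 0.
  ⇒ x = 3/2

f''(x) = 2*(2*x - 5)*exp(-x)
Second-derivative test at each critical point:
  f''(3/2) = -0.8925 < 0 → local maximum

Critical points: x = 3/2 (local maximum)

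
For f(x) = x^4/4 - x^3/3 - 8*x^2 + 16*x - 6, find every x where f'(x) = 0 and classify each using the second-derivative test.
f'(x) = x^3 - x^2 - 16*x + 16

Solve f'(x) = 0:
  Factor: x^3 - x^2 - 16*x + 16 = (x - 4)*(x - 1)*(x + 4) = 0.
  ⇒ x = -4, 1, 4

f''(x) = 3*x^2 - 2*x - 16
Second-derivative test at each critical point:
  f''(-4) = 40 > 0 → local minimum
  f''(1) = -15 < 0 → local maximum
  f''(4) = 24 > 0 → local minimum

Critical points: x = -4 (local minimum); x = 1 (local maximum); x = 4 (local minimum)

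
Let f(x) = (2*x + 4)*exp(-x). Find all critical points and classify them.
f'(x) = 2*(-x - 1)*exp(-x)

Solve f'(x) = 0:
  f'(x) = (-2*x - 2)·exp(-x) and exp(-x) > 0 for every x, so f'(x) = 0 ⇔ -2*x - 2 = 0.
  Factor: -2*x - 2 = -2*(x + 1) = 0.
  ⇒ x = -1

f''(x) = 2*x*exp(-x)
Second-derivative test at each critical point:
  f''(-1) = -5.4366 < 0 → local maximum

Critical points: x = -1 (local maximum)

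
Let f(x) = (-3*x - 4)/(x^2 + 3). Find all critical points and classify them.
f'(x) = (3*x^2 + 8*x - 9)/(x^4 + 6*x^2 + 9)

Solve f'(x) = 0:
  f'(x) = (3*x^2 + 8*x - 9)/(x^2 + 3)^2; the denominator is positive wherever f is defined, so f'(x) = 0 ⇔ 3*x^2 + 8*x - 9 = 0.
  3*x^2 + 8*x - 9 = 0 has no rational roots; quadratic formula: x = (-8 ± √172)/6.
  ⇒ x = -sqrt(43)/3 - 4/3 ≈ -3.5191, -4/3 + sqrt(43)/3 ≈ 0.8525

f''(x) = 2*(-4*x^2*(3*x + 4) + (9*x + 4)*(x^2 + 3))/(x^2 + 3)^3
Second-derivative test at each critical point:
  f''(-3.5191) = -0.0554 < 0 → local maximum
  f''(0.8525) = 0.9443 > 0 → local minimum

Critical points: x = -sqrt(43)/3 - 4/3 ≈ -3.5191 (local maximum); x = -4/3 + sqrt(43)/3 ≈ 0.8525 (local minimum)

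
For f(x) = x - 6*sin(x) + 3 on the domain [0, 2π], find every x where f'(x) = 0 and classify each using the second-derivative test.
f'(x) = 1 - 6*cos(x)

Solve f'(x) = 0 on [0, 2π]:
  f'(x) = 0 ⇔ cos(x) = 1/6, i.e. x = ±arccos(1/6) + 2nπ; keep the solutions lying in [0, 2π].
  ⇒ x = acos(1/6) ≈ 1.4033, -acos(1/6) + 2*pi ≈ 4.8798

f''(x) = 6*sin(x)
Second-derivative test at each critical point:
  f''(1.4033) = 5.9161 > 0 → local minimum
  f''(4.8798) = -5.9161 < 0 → local maximum

Critical points: x = acos(1/6) ≈ 1.4033 (local minimum); x = -acos(1/6) + 2*pi ≈ 4.8798 (local maximum)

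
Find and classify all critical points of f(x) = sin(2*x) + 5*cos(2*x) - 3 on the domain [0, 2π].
f'(x) = -10*sin(2*x) + 2*cos(2*x)

Solve f'(x) = 0 on [0, 2π]:
  f'(x) = 0 ⇔ cos(2*x) = 5*sin(2*x) ⇔ tan(2*x) = 1/5, i.e. 2*x = arctan(1/5) + nπ; keep the solutions lying in [0, 2π].
  ⇒ x = atan(1/5)/2 ≈ 0.0987, atan(1/5)/2 + pi/2 ≈ 1.6695, atan(1/5)/2 + pi ≈ 3.2403, atan(1/5)/2 + 3*pi/2 ≈ 4.8111

f''(x) = -4*sin(2*x) - 20*cos(2*x)
Second-derivative test at each critical point:
  f''(0.0987) = -20.3961 < 0 → local maximum
  f''(1.6695) = 20.3961 > 0 → local minimum
  f''(3.2403) = -20.3961 < 0 → local maximum
  f''(4.8111) = 20.3961 > 0 → local minimum

Critical points: x = atan(1/5)/2 ≈ 0.0987 (local maximum); x = atan(1/5)/2 + pi/2 ≈ 1.6695 (local minimum); x = atan(1/5)/2 + pi ≈ 3.2403 (local maximum); x = atan(1/5)/2 + 3*pi/2 ≈ 4.8111 (local minimum)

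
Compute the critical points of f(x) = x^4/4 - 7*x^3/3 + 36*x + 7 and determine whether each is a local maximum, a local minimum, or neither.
f'(x) = x^3 - 7*x^2 + 36

Solve f'(x) = 0:
  Factor: x^3 - 7*x^2 + 36 = (x - 6)*(x - 3)*(x + 2) = 0.
  ⇒ x = -2, 3, 6

f''(x) = x*(3*x - 14)
Second-derivative test at each critical point:
  f''(-2) = 40 > 0 → local minimum
  f''(3) = -15 < 0 → local maximum
  f''(6) = 24 > 0 → local minimum

Critical points: x = -2 (local minimum); x = 3 (local maximum); x = 6 (local minimum)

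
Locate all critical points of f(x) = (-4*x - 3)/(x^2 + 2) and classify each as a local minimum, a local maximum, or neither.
f'(x) = 2*(2*x^2 + 3*x - 4)/(x^4 + 4*x^2 + 4)

Solve f'(x) = 0:
  f'(x) = 2*(2*x^2 + 3*x - 4)/(x^2 + 2)^2; the denominator is positive wherever f is defined, so f'(x) = 0 ⇔ 4*x^2 + 6*x - 8 = 0.
  Factor: 4*x^2 + 6*x - 8 = 2*(2*x^2 + 3*x - 4); 2*x^2 + 3*x - 4 = 0 has no rational roots; quadratic formula: x = (-3 ± √41)/4.
  ⇒ x = -sqrt(41)/4 - 3/4 ≈ -2.3508, -3/4 + sqrt(41)/4 ≈ 0.8508

f''(x) = 2*(-4*x^2*(4*x + 3) + 3*(4*x + 1)*(x^2 + 2))/(x^2 + 2)^3
Second-derivative test at each critical point:
  f''(-2.3508) = -0.2261 < 0 → local maximum
  f''(0.8508) = 1.7261 > 0 → local minimum

Critical points: x = -sqrt(41)/4 - 3/4 ≈ -2.3508 (local maximum); x = -3/4 + sqrt(41)/4 ≈ 0.8508 (local minimum)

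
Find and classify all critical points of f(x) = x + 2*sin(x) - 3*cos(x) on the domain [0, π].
f'(x) = 3*sin(x) + 2*cos(x) + 1

Solve f'(x) = 0 on [0, π]:
  f'(x) = 0 ⇔ 3*sin(x) + 2*cos(x) = -1. Write the left side as R·cos(x + φ) with R = √(2² + (-3)²) = sqrt(13), cos φ = 2*sqrt(13)/13, sin φ = -3*sqrt(13)/13; then cos(x + φ) = -sqrt(13)/13. Solve for x and keep the solutions lying in [0, π].
  ⇒ x = atan((-3 + 4*sqrt(3))/(-6*sqrt(3) - 2)) + pi ≈ 2.8346

f''(x) = -2*sin(x) + 3*cos(x)
Second-derivative test at each critical point:
  f''(2.8346) = -3.4641 < 0 → local maximum

Critical points: x = atan((-3 + 4*sqrt(3))/(-6*sqrt(3) - 2)) + pi ≈ 2.8346 (local maximum)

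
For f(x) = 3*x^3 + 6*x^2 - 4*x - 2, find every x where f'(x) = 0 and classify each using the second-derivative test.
f'(x) = 9*x^2 + 12*x - 4

Solve f'(x) = 0:
  9*x^2 + 12*x - 4 = 0 has no rational roots; quadratic formula: x = (-12 ± √288)/18.
  ⇒ x = -2*sqrt(2)/3 - 2/3 ≈ -1.6095, -2/3 + 2*sqrt(2)/3 ≈ 0.2761

f''(x) = 18*x + 12
Second-derivative test at each critical point:
  f''(-1.6095) = -16.9706 < 0 → local maximum
  f''(0.2761) = 16.9706 > 0 → local minimum

Critical points: x = -2*sqrt(2)/3 - 2/3 ≈ -1.6095 (local maximum); x = -2/3 + 2*sqrt(2)/3 ≈ 0.2761 (local minimum)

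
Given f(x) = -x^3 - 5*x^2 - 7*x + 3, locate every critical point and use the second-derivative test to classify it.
f'(x) = -3*x^2 - 10*x - 7

Solve f'(x) = 0:
  Factor: -3*x^2 - 10*x - 7 = -(x + 1)*(3*x + 7) = 0.
  ⇒ x = -7/3, -1

f''(x) = -6*x - 10
Second-derivative test at each critical point:
  f''(-7/3) = 4 > 0 → local minimum
  f''(-1) = -4 < 0 → local maximum

Critical points: x = -7/3 (local minimum); x = -1 (local maximum)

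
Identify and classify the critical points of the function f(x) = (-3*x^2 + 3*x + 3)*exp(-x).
f'(x) = 3*x*(x - 3)*exp(-x)

Solve f'(x) = 0:
  f'(x) = (3*x^2 - 9*x)·exp(-x) and exp(-x) > 0 for every x, so f'(x) = 0 ⇔ 3*x^2 - 9*x = 0.
  Factor: 3*x^2 - 9*x = 3*x*(x - 3) = 0.
  ⇒ x = 0, 3

f''(x) = 3*(-x^2 + 5*x - 3)*exp(-x)
Second-derivative test at each critical point:
  f''(0) = -9 < 0 → local maximum
  f''(3) = 0.4481 > 0 → local minimum

Critical points: x = 0 (local maximum); x = 3 (local minimum)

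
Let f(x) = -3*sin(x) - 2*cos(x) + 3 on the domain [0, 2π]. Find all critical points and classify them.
f'(x) = 2*sin(x) - 3*cos(x)

Solve f'(x) = 0 on [0, 2π]:
  f'(x) = 0 ⇔ -3*cos(x) = -2*sin(x) ⇔ tan(x) = 3/2, i.e. x = arctan(3/2) + nπ; keep the solutions lying in [0, 2π].
  ⇒ x = atan(3/2) ≈ 0.9828, atan(3/2) + pi ≈ 4.1244

f''(x) = 3*sin(x) + 2*cos(x)
Second-derivative test at each critical point:
  f''(0.9828) = 3.6056 > 0 → local minimum
  f''(4.1244) = -3.6056 < 0 → local maximum

Critical points: x = atan(3/2) ≈ 0.9828 (local minimum); x = atan(3/2) + pi ≈ 4.1244 (local maximum)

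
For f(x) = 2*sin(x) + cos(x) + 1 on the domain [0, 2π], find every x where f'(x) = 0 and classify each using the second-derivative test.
f'(x) = -sin(x) + 2*cos(x)

Solve f'(x) = 0 on [0, 2π]:
  f'(x) = 0 ⇔ 2*cos(x) = sin(x) ⇔ tan(x) = 2, i.e. x = arctan(2) + nπ; keep the solutions lying in [0, 2π].
  ⇒ x = atan(2) ≈ 1.1071, atan(2) + pi ≈ 4.2487

f''(x) = -2*sin(x) - cos(x)
Second-derivative test at each critical point:
  f''(1.1071) = -2.2361 < 0 → local maximum
  f''(4.2487) = 2.2361 > 0 → local minimum

Critical points: x = atan(2) ≈ 1.1071 (local maximum); x = atan(2) + pi ≈ 4.2487 (local minimum)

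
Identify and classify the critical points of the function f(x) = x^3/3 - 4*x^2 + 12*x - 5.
f'(x) = x^2 - 8*x + 12

Solve f'(x) = 0:
  Factor: x^2 - 8*x + 12 = (x - 6)*(x - 2) = 0.
  ⇒ x = 2, 6

f''(x) = 2*x - 8
Second-derivative test at each critical point:
  f''(2) = -4 < 0 → local maximum
  f''(6) = 4 > 0 → local minimum

Critical points: x = 2 (local maximum); x = 6 (local minimum)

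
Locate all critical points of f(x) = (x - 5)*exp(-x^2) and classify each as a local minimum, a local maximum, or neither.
f'(x) = (-2*x*(x - 5) + 1)*exp(-x^2)

Solve f'(x) = 0:
  f'(x) = (-2*x^2 + 10*x + 1)·exp(-x^2) and exp(-x^2) > 0 for every x, so f'(x) = 0 ⇔ -2*x^2 + 10*x + 1 = 0.
  2*x^2 - 10*x - 1 = 0 has no rational roots; quadratic formula: x = (10 ± √108)/4.
  ⇒ x = 5/2 - 3*sqrt(3)/2 ≈ -0.0981, 5/2 + 3*sqrt(3)/2 ≈ 5.0981

f''(x) = 2*(2*x^2*(x - 5) - 3*x + 5)*exp(-x^2)
Second-derivative test at each critical point:
  f''(-0.0981) = 10.2928 > 0 → local minimum
  f''(5.0981) = -5.361e-11 < 0 → local maximum

Critical points: x = 5/2 - 3*sqrt(3)/2 ≈ -0.0981 (local minimum); x = 5/2 + 3*sqrt(3)/2 ≈ 5.0981 (local maximum)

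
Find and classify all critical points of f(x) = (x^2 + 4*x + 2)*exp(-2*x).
f'(x) = 2*x*(-x - 3)*exp(-2*x)

Solve f'(x) = 0:
  f'(x) = (-2*x^2 - 6*x)·exp(-2*x) and exp(-2*x) > 0 for every x, so f'(x) = 0 ⇔ -2*x^2 - 6*x = 0.
  Factor: -2*x^2 - 6*x = -2*x*(x + 3) = 0.
  ⇒ x = -3, 0

f''(x) = 2*(2*x^2 + 4*x - 3)*exp(-2*x)
Second-derivative test at each critical point:
  f''(-3) = 2420.5728 > 0 → local minimum
  f''(0) = -6 < 0 → local maximum

Critical points: x = -3 (local minimum); x = 0 (local maximum)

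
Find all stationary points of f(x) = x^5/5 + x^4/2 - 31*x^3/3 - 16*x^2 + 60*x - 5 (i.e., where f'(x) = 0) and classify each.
f'(x) = x^4 + 2*x^3 - 31*x^2 - 32*x + 60

Solve f'(x) = 0:
  Factor: x^4 + 2*x^3 - 31*x^2 - 32*x + 60 = (x - 5)*(x - 1)*(x + 2)*(x + 6) = 0.
  ⇒ x = -6, -2, 1, 5

f''(x) = 4*x^3 + 6*x^2 - 62*x - 32
Second-derivative test at each critical point:
  f''(-6) = -308 < 0 → local maximum
  f''(-2) = 84 > 0 → local minimum
  f''(1) = -84 < 0 → local maximum
  f''(5) = 308 > 0 → local minimum

Critical points: x = -6 (local maximum); x = -2 (local minimum); x = 1 (local maximum); x = 5 (local minimum)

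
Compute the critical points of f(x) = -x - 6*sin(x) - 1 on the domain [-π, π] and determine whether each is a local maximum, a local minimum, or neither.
f'(x) = -6*cos(x) - 1

Solve f'(x) = 0 on [-π, π]:
  f'(x) = 0 ⇔ cos(x) = -1/6, i.e. x = ±arccos(-1/6) + 2nπ; keep the solutions lying in [-π, π].
  ⇒ x = -acos(-1/6) ≈ -1.7382, acos(-1/6) ≈ 1.7382

f''(x) = 6*sin(x)
Second-derivative test at each critical point:
  f''(-1.7382) = -5.9161 < 0 → local maximum
  f''(1.7382) = 5.9161 > 0 → local minimum

Critical points: x = -acos(-1/6) ≈ -1.7382 (local maximum); x = acos(-1/6) ≈ 1.7382 (local minimum)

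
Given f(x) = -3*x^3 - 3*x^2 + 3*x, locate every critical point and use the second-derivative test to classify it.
f'(x) = -9*x^2 - 6*x + 3

Solve f'(x) = 0:
  Factor: -9*x^2 - 6*x + 3 = -3*(x + 1)*(3*x - 1) = 0.
  ⇒ x = -1, 1/3

f''(x) = -18*x - 6
Second-derivative test at each critical point:
  f''(-1) = 12 > 0 → local minimum
  f''(1/3) = -12 < 0 → local maximum

Critical points: x = -1 (local minimum); x = 1/3 (local maximum)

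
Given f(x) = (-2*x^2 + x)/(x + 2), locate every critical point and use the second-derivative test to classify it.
f'(x) = 2*(-x^2 - 4*x + 1)/(x^2 + 4*x + 4)

Solve f'(x) = 0:
  f'(x) = -2*(x^2 + 4*x - 1)/(x + 2)^2; the denominator is positive wherever f is defined, so f'(x) = 0 ⇔ -2*x^2 - 8*x + 2 = 0.
  Factor: -2*x^2 - 8*x + 2 = -2*(x^2 + 4*x - 1); x^2 + 4*x - 1 = 0 has no rational roots; quadratic formula: x = (-4 ± √20)/2.
  ⇒ x = -sqrt(5) - 2 ≈ -4.2361, -2 + sqrt(5) ≈ 0.2361

f''(x) = -20/(x^3 + 6*x^2 + 12*x + 8)
Second-derivative test at each critical point:
  f''(-4.2361) = 1.7889 > 0 → local minimum
  f''(0.2361) = -1.7889 < 0 → local maximum

Critical points: x = -sqrt(5) - 2 ≈ -4.2361 (local minimum); x = -2 + sqrt(5) ≈ 0.2361 (local maximum)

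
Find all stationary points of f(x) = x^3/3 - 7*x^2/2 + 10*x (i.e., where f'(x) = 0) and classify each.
f'(x) = x^2 - 7*x + 10

Solve f'(x) = 0:
  Factor: x^2 - 7*x + 10 = (x - 5)*(x - 2) = 0.
  ⇒ x = 2, 5

f''(x) = 2*x - 7
Second-derivative test at each critical point:
  f''(2) = -3 < 0 → local maximum
  f''(5) = 3 > 0 → local minimum

Critical points: x = 2 (local maximum); x = 5 (local minimum)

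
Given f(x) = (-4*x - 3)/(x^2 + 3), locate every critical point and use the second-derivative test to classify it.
f'(x) = 2*(2*x^2 + 3*x - 6)/(x^4 + 6*x^2 + 9)

Solve f'(x) = 0:
  f'(x) = 2*(2*x^2 + 3*x - 6)/(x^2 + 3)^2; the denominator is positive wherever f is defined, so f'(x) = 0 ⇔ 4*x^2 + 6*x - 12 = 0.
  Factor: 4*x^2 + 6*x - 12 = 2*(2*x^2 + 3*x - 6); 2*x^2 + 3*x - 6 = 0 has no rational roots; quadratic formula: x = (-3 ± √57)/4.
  ⇒ x = -sqrt(57)/4 - 3/4 ≈ -2.6375, -3/4 + sqrt(57)/4 ≈ 1.1375

f''(x) = 2*(-4*x^2*(4*x + 3) + 3*(4*x + 1)*(x^2 + 3))/(x^2 + 3)^3
Second-derivative test at each critical point:
  f''(-2.6375) = -0.1523 < 0 → local maximum
  f''(1.1375) = 0.8190 > 0 → local minimum

Critical points: x = -sqrt(57)/4 - 3/4 ≈ -2.6375 (local maximum); x = -3/4 + sqrt(57)/4 ≈ 1.1375 (local minimum)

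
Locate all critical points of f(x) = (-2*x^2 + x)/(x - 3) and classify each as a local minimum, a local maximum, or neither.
f'(x) = (-2*x^2 + 12*x - 3)/(x^2 - 6*x + 9)

Solve f'(x) = 0:
  f'(x) = -(2*x^2 - 12*x + 3)/(x - 3)^2; the denominator is positive wherever f is defined, so f'(x) = 0 ⇔ -2*x^2 + 12*x - 3 = 0.
  2*x^2 - 12*x + 3 = 0 has no rational roots; quadratic formula: x = (12 ± √120)/4.
  ⇒ x = 3 - sqrt(30)/2 ≈ 0.2614, sqrt(30)/2 + 3 ≈ 5.7386

f''(x) = -30/(x^3 - 9*x^2 + 27*x - 27)
Second-derivative test at each critical point:
  f''(0.2614) = 1.4606 > 0 → local minimum
  f''(5.7386) = -1.4606 < 0 → local maximum

Critical points: x = 3 - sqrt(30)/2 ≈ 0.2614 (local minimum); x = sqrt(30)/2 + 3 ≈ 5.7386 (local maximum)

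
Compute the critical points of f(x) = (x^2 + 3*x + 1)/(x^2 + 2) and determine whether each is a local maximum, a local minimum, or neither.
f'(x) = (-3*x^2 + 2*x + 6)/(x^4 + 4*x^2 + 4)

Solve f'(x) = 0:
  f'(x) = -(3*x^2 - 2*x - 6)/(x^2 + 2)^2; the denominator is positive wherever f is defined, so f'(x) = 0 ⇔ -3*x^2 + 2*x + 6 = 0.
  3*x^2 - 2*x - 6 = 0 has no rational roots; quadratic formula: x = (2 ± √76)/6.
  ⇒ x = 1/3 - sqrt(19)/3 ≈ -1.1196, 1/3 + sqrt(19)/3 ≈ 1.7863

f''(x) = 2*(3*x^3 - 3*x^2 - 18*x + 2)/(x^6 + 6*x^4 + 12*x^2 + 8)
Second-derivative test at each critical point:
  f''(-1.1196) = 0.8235 > 0 → local minimum
  f''(1.7863) = -0.3235 < 0 → local maximum

Critical points: x = 1/3 - sqrt(19)/3 ≈ -1.1196 (local minimum); x = 1/3 + sqrt(19)/3 ≈ 1.7863 (local maximum)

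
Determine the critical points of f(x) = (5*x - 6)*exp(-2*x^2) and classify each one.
f'(x) = (-4*x*(5*x - 6) + 5)*exp(-2*x^2)

Solve f'(x) = 0:
  f'(x) = (-20*x^2 + 24*x + 5)·exp(-2*x^2) and exp(-2*x^2) > 0 for every x, so f'(x) = 0 ⇔ -20*x^2 + 24*x + 5 = 0.
  20*x^2 - 24*x - 5 = 0 has no rational roots; quadratic formula: x = (24 ± √976)/40.
  ⇒ x = 3/5 - sqrt(61)/10 ≈ -0.1810, 3/5 + sqrt(61)/10 ≈ 1.3810

f''(x) = 4*(4*x^2*(5*x - 6) - 15*x + 6)*exp(-2*x^2)
Second-derivative test at each critical point:
  f''(-0.1810) = 29.2591 > 0 → local minimum
  f''(1.3810) = -0.6889 < 0 → local maximum

Critical points: x = 3/5 - sqrt(61)/10 ≈ -0.1810 (local minimum); x = 3/5 + sqrt(61)/10 ≈ 1.3810 (local maximum)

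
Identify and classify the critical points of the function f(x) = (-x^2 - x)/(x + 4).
f'(x) = (-x^2 - 8*x - 4)/(x^2 + 8*x + 16)

Solve f'(x) = 0:
  f'(x) = -(x^2 + 8*x + 4)/(x + 4)^2; the denominator is positive wherever f is defined, so f'(x) = 0 ⇔ -x^2 - 8*x - 4 = 0.
  x^2 + 8*x + 4 = 0 has no rational roots; quadratic formula: x = (-8 ± √48)/2.
  ⇒ x = -4 - 2*sqrt(3) ≈ -7.4641, -4 + 2*sqrt(3) ≈ -0.5359

f''(x) = -24/(x^3 + 12*x^2 + 48*x + 64)
Second-derivative test at each critical point:
  f''(-7.4641) = 0.5774 > 0 → local minimum
  f''(-0.5359) = -0.5774 < 0 → local maximum

Critical points: x = -4 - 2*sqrt(3) ≈ -7.4641 (local minimum); x = -4 + 2*sqrt(3) ≈ -0.5359 (local maximum)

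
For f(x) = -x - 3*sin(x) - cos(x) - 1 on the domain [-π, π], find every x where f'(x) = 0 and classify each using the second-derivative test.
f'(x) = sin(x) - 3*cos(x) - 1

Solve f'(x) = 0 on [-π, π]:
  f'(x) = 0 ⇔ sin(x) - 3*cos(x) = 1. Write the left side as R·cos(x + φ) with R = √((-3)² + (-1)²) = sqrt(10), cos φ = -3*sqrt(10)/10, sin φ = -sqrt(10)/10; then cos(x + φ) = sqrt(10)/10. Solve for x and keep the solutions lying in [-π, π].
  ⇒ x = -pi + atan(4/3) ≈ -2.2143, pi/2 ≈ 1.5708

f''(x) = 3*sin(x) + cos(x)
Second-derivative test at each critical point:
  f''(-2.2143) = -3 < 0 → local maximum
  f''(1.5708) = 3 > 0 → local minimum

Critical points: x = -pi + atan(4/3) ≈ -2.2143 (local maximum); x = pi/2 ≈ 1.5708 (local minimum)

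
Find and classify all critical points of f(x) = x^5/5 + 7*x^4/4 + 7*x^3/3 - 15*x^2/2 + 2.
f'(x) = x*(x^3 + 7*x^2 + 7*x - 15)

Solve f'(x) = 0:
  Factor: x^4 + 7*x^3 + 7*x^2 - 15*x = x*(x - 1)*(x + 3)*(x + 5) = 0.
  ⇒ x = -5, -3, 0, 1

f''(x) = 4*x^3 + 21*x^2 + 14*x - 15
Second-derivative test at each critical point:
  f''(-5) = -60 < 0 → local maximum
  f''(-3) = 24 > 0 → local minimum
  f''(0) = -15 < 0 → local maximum
  f''(1) = 24 > 0 → local minimum

Critical points: x = -5 (local maximum); x = -3 (local minimum); x = 0 (local maximum); x = 1 (local minimum)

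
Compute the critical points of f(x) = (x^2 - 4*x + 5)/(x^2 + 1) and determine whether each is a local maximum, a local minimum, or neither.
f'(x) = 4*(x^2 - 2*x - 1)/(x^4 + 2*x^2 + 1)

Solve f'(x) = 0:
  f'(x) = 4*(x^2 - 2*x - 1)/(x^2 + 1)^2; the denominator is positive wherever f is defined, so f'(x) = 0 ⇔ 4*x^2 - 8*x - 4 = 0.
  Factor: 4*x^2 - 8*x - 4 = 4*(x^2 - 2*x - 1); x^2 - 2*x - 1 = 0 has no rational roots; quadratic formula: x = (2 ± √8)/2.
  ⇒ x = 1 - sqrt(2) ≈ -0.4142, 1 + sqrt(2) ≈ 2.4142

f''(x) = 8*(-x^3 + 3*x^2 + 3*x - 1)/(x^6 + 3*x^4 + 3*x^2 + 1)
Second-derivative test at each critical point:
  f''(-0.4142) = -8.2426 < 0 → local maximum
  f''(2.4142) = 0.2426 > 0 → local minimum

Critical points: x = 1 - sqrt(2) ≈ -0.4142 (local maximum); x = 1 + sqrt(2) ≈ 2.4142 (local minimum)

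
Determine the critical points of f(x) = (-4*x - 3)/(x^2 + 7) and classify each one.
f'(x) = 2*(2*x^2 + 3*x - 14)/(x^4 + 14*x^2 + 49)

Solve f'(x) = 0:
  f'(x) = 2*(x - 2)*(2*x + 7)/(x^2 + 7)^2; the denominator is positive wherever f is defined, so f'(x) = 0 ⇔ 4*x^2 + 6*x - 28 = 0.
  Factor: 4*x^2 + 6*x - 28 = 2*(x - 2)*(2*x + 7) = 0.
  ⇒ x = -7/2, 2

f''(x) = 2*(-4*x^2*(4*x + 3) + 3*(4*x + 1)*(x^2 + 7))/(x^2 + 7)^3
Second-derivative test at each critical point:
  f''(-7/2) = -32/539 < 0 → local maximum
  f''(2) = 2/11 > 0 → local minimum

Critical points: x = -7/2 (local maximum); x = 2 (local minimum)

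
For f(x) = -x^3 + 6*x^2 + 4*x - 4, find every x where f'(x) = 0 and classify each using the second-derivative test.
f'(x) = -3*x^2 + 12*x + 4

Solve f'(x) = 0:
  3*x^2 - 12*x - 4 = 0 has no rational roots; quadratic formula: x = (12 ± √192)/6.
  ⇒ x = 2 - 4*sqrt(3)/3 ≈ -0.3094, 2 + 4*sqrt(3)/3 ≈ 4.3094

f''(x) = 12 - 6*x
Second-derivative test at each critical point:
  f''(-0.3094) = 13.8564 > 0 → local minimum
  f''(4.3094) = -13.8564 < 0 → local maximum

Critical points: x = 2 - 4*sqrt(3)/3 ≈ -0.3094 (local minimum); x = 2 + 4*sqrt(3)/3 ≈ 4.3094 (local maximum)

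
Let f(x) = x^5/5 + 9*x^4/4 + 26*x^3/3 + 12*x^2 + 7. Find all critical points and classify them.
f'(x) = x*(x^3 + 9*x^2 + 26*x + 24)

Solve f'(x) = 0:
  Factor: x^4 + 9*x^3 + 26*x^2 + 24*x = x*(x + 2)*(x + 3)*(x + 4) = 0.
  ⇒ x = -4, -3, -2, 0

f''(x) = 4*x^3 + 27*x^2 + 52*x + 24
Second-derivative test at each critical point:
  f''(-4) = -8 < 0 → local maximum
  f''(-3) = 3 > 0 → local minimum
  f''(-2) = -4 < 0 → local maximum
  f''(0) = 24 > 0 → local minimum

Critical points: x = -4 (local maximum); x = -3 (local minimum); x = -2 (local maximum); x = 0 (local minimum)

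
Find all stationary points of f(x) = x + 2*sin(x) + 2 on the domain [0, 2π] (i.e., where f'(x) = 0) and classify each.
f'(x) = 2*cos(x) + 1

Solve f'(x) = 0 on [0, 2π]:
  f'(x) = 0 ⇔ cos(x) = -1/2, i.e. x = ±arccos(-1/2) + 2nπ; keep the solutions lying in [0, 2π].
  ⇒ x = 2*pi/3 ≈ 2.0944, 4*pi/3 ≈ 4.1888

f''(x) = -2*sin(x)
Second-derivative test at each critical point:
  f''(2.0944) = -1.7321 < 0 → local maximum
  f''(4.1888) = 1.7321 > 0 → local minimum

Critical points: x = 2*pi/3 ≈ 2.0944 (local maximum); x = 4*pi/3 ≈ 4.1888 (local minimum)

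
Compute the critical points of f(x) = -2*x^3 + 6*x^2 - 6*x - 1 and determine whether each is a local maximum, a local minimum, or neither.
f'(x) = -6*x^2 + 12*x - 6

Solve f'(x) = 0:
  Factor: -6*x^2 + 12*x - 6 = -6*(x - 1)^2 = 0.
  ⇒ x = 1

f''(x) = 12 - 12*x
Second-derivative test at each critical point:
  f''(1) = 0, so the second-derivative test is inconclusive; use the first-derivative test: f'(3/4) = -0.3750, f'(5/4) = -0.3750 — f' is negative on both sides (no sign change) → neither a local maximum nor a local minimum

Critical points: x = 1 (neither)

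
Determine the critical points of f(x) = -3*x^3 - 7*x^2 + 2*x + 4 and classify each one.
f'(x) = -9*x^2 - 14*x + 2

Solve f'(x) = 0:
  9*x^2 + 14*x - 2 = 0 has no rational roots; quadratic formula: x = (-14 ± √268)/18.
  ⇒ x = -sqrt(67)/9 - 7/9 ≈ -1.6873, -7/9 + sqrt(67)/9 ≈ 0.1317

f''(x) = -18*x - 14
Second-derivative test at each critical point:
  f''(-1.6873) = 16.3707 > 0 → local minimum
  f''(0.1317) = -16.3707 < 0 → local maximum

Critical points: x = -sqrt(67)/9 - 7/9 ≈ -1.6873 (local minimum); x = -7/9 + sqrt(67)/9 ≈ 0.1317 (local maximum)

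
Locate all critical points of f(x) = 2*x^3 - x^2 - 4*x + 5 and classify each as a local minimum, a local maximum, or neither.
f'(x) = 6*x^2 - 2*x - 4

Solve f'(x) = 0:
  Factor: 6*x^2 - 2*x - 4 = 2*(x - 1)*(3*x + 2) = 0.
  ⇒ x = -2/3, 1

f''(x) = 12*x - 2
Second-derivative test at each critical point:
  f''(-2/3) = -10 < 0 → local maximum
  f''(1) = 10 > 0 → local minimum

Critical points: x = -2/3 (local maximum); x = 1 (local minimum)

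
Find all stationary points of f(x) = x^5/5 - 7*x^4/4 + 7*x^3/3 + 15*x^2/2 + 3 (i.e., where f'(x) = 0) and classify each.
f'(x) = x*(x^3 - 7*x^2 + 7*x + 15)

Solve f'(x) = 0:
  Factor: x^4 - 7*x^3 + 7*x^2 + 15*x = x*(x - 5)*(x - 3)*(x + 1) = 0.
  ⇒ x = -1, 0, 3, 5

f''(x) = 4*x^3 - 21*x^2 + 14*x + 15
Second-derivative test at each critical point:
  f''(-1) = -24 < 0 → local maximum
  f''(0) = 15 > 0 → local minimum
  f''(3) = -24 < 0 → local maximum
  f''(5) = 60 > 0 → local minimum

Critical points: x = -1 (local maximum); x = 0 (local minimum); x = 3 (local maximum); x = 5 (local minimum)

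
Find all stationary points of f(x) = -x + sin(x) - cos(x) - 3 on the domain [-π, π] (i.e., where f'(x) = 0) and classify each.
f'(x) = sin(x) + cos(x) - 1

Solve f'(x) = 0 on [-π, π]:
  f'(x) = 0 ⇔ sin(x) + cos(x) = 1. Write the left side as R·cos(x + φ) with R = √(1² + (-1)²) = sqrt(2), cos φ = sqrt(2)/2, sin φ = -sqrt(2)/2; then cos(x + φ) = sqrt(2)/2. Solve for x and keep the solutions lying in [-π, π].
  ⇒ x = 0, pi/2 ≈ 1.5708

f''(x) = -sin(x) + cos(x)
Second-derivative test at each critical point:
  f''(0) = 1 > 0 → local minimum
  f''(1.5708) = -1 < 0 → local maximum

Critical points: x = 0 (local minimum); x = pi/2 ≈ 1.5708 (local maximum)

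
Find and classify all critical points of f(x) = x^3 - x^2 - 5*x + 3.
f'(x) = 3*x^2 - 2*x - 5

Solve f'(x) = 0:
  Factor: 3*x^2 - 2*x - 5 = (x + 1)*(3*x - 5) = 0.
  ⇒ x = -1, 5/3

f''(x) = 6*x - 2
Second-derivative test at each critical point:
  f''(-1) = -8 < 0 → local maximum
  f''(5/3) = 8 > 0 → local minimum

Critical points: x = -1 (local maximum); x = 5/3 (local minimum)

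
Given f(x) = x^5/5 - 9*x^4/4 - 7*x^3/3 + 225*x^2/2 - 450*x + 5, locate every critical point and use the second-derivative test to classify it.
f'(x) = x^4 - 9*x^3 - 7*x^2 + 225*x - 450

Solve f'(x) = 0:
  Factor: x^4 - 9*x^3 - 7*x^2 + 225*x - 450 = (x - 6)*(x - 5)*(x - 3)*(x + 5) = 0.
  ⇒ x = -5, 3, 5, 6

f''(x) = 4*x^3 - 27*x^2 - 14*x + 225
Second-derivative test at each critical point:
  f''(-5) = -880 < 0 → local maximum
  f''(3) = 48 > 0 → local minimum
  f''(5) = -20 < 0 → local maximum
  f''(6) = 33 > 0 → local minimum

Critical points: x = -5 (local maximum); x = 3 (local minimum); x = 5 (local maximum); x = 6 (local minimum)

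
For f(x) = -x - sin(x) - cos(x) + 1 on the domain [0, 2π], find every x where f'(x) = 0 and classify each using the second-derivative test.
f'(x) = sin(x) - cos(x) - 1

Solve f'(x) = 0 on [0, 2π]:
  f'(x) = 0 ⇔ sin(x) - cos(x) = 1. Write the left side as R·cos(x + φ) with R = √((-1)² + (-1)²) = sqrt(2), cos φ = -sqrt(2)/2, sin φ = -sqrt(2)/2; then cos(x + φ) = sqrt(2)/2. Solve for x and keep the solutions lying in [0, 2π].
  ⇒ x = pi/2 ≈ 1.5708, pi ≈ 3.1416

f''(x) = sin(x) + cos(x)
Second-derivative test at each critical point:
  f''(1.5708) = 1 > 0 → local minimum
  f''(3.1416) = -1 < 0 → local maximum

Critical points: x = pi/2 ≈ 1.5708 (local minimum); x = pi ≈ 3.1416 (local maximum)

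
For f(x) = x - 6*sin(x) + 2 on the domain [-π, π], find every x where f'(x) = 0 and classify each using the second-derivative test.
f'(x) = 1 - 6*cos(x)

Solve f'(x) = 0 on [-π, π]:
  f'(x) = 0 ⇔ cos(x) = 1/6, i.e. x = ±arccos(1/6) + 2nπ; keep the solutions lying in [-π, π].
  ⇒ x = -acos(1/6) ≈ -1.4033, acos(1/6) ≈ 1.4033

f''(x) = 6*sin(x)
Second-derivative test at each critical point:
  f''(-1.4033) = -5.9161 < 0 → local maximum
  f''(1.4033) = 5.9161 > 0 → local minimum

Critical points: x = -acos(1/6) ≈ -1.4033 (local maximum); x = acos(1/6) ≈ 1.4033 (local minimum)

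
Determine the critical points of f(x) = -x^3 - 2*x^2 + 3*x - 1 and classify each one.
f'(x) = -3*x^2 - 4*x + 3

Solve f'(x) = 0:
  3*x^2 + 4*x - 3 = 0 has no rational roots; quadratic formula: x = (-4 ± √52)/6.
  ⇒ x = -sqrt(13)/3 - 2/3 ≈ -1.8685, -2/3 + sqrt(13)/3 ≈ 0.5352

f''(x) = -6*x - 4
Second-derivative test at each critical point:
  f''(-1.8685) = 7.2111 > 0 → local minimum
  f''(0.5352) = -7.2111 < 0 → local maximum

Critical points: x = -sqrt(13)/3 - 2/3 ≈ -1.8685 (local minimum); x = -2/3 + sqrt(13)/3 ≈ 0.5352 (local maximum)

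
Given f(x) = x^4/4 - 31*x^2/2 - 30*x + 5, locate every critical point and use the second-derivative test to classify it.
f'(x) = x^3 - 31*x - 30

Solve f'(x) = 0:
  Factor: x^3 - 31*x - 30 = (x - 6)*(x + 1)*(x + 5) = 0.
  ⇒ x = -5, -1, 6

f''(x) = 3*x^2 - 31
Second-derivative test at each critical point:
  f''(-5) = 44 > 0 → local minimum
  f''(-1) = -28 < 0 → local maximum
  f''(6) = 77 > 0 → local minimum

Critical points: x = -5 (local minimum); x = -1 (local maximum); x = 6 (local minimum)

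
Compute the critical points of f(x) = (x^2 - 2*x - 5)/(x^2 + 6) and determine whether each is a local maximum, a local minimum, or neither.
f'(x) = 2*(x^2 + 11*x - 6)/(x^4 + 12*x^2 + 36)

Solve f'(x) = 0:
  f'(x) = 2*(x^2 + 11*x - 6)/(x^2 + 6)^2; the denominator is positive wherever f is defined, so f'(x) = 0 ⇔ 2*x^2 + 22*x - 12 = 0.
  Factor: 2*x^2 + 22*x - 12 = 2*(x^2 + 11*x - 6); x^2 + 11*x - 6 = 0 has no rational roots; quadratic formula: x = (-11 ± √145)/2.
  ⇒ x = -sqrt(145)/2 - 11/2 ≈ -11.5208, -11/2 + sqrt(145)/2 ≈ 0.5208

f''(x) = 2*(-2*x^3 - 33*x^2 + 36*x + 66)/(x^6 + 18*x^4 + 108*x^2 + 216)
Second-derivative test at each critical point:
  f''(-11.5208) = -0.0013 < 0 → local maximum
  f''(0.5208) = 0.6124 > 0 → local minimum

Critical points: x = -sqrt(145)/2 - 11/2 ≈ -11.5208 (local maximum); x = -11/2 + sqrt(145)/2 ≈ 0.5208 (local minimum)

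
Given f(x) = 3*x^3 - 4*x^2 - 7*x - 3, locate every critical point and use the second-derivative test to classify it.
f'(x) = 9*x^2 - 8*x - 7

Solve f'(x) = 0:
  9*x^2 - 8*x - 7 = 0 has no rational roots; quadratic formula: x = (8 ± √316)/18.
  ⇒ x = 4/9 - sqrt(79)/9 ≈ -0.5431, 4/9 + sqrt(79)/9 ≈ 1.4320

f''(x) = 18*x - 8
Second-derivative test at each critical point:
  f''(-0.5431) = -17.7764 < 0 → local maximum
  f''(1.4320) = 17.7764 > 0 → local minimum

Critical points: x = 4/9 - sqrt(79)/9 ≈ -0.5431 (local maximum); x = 4/9 + sqrt(79)/9 ≈ 1.4320 (local minimum)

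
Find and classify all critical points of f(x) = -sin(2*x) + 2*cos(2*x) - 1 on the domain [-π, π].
f'(x) = -4*sin(2*x) - 2*cos(2*x)

Solve f'(x) = 0 on [-π, π]:
  f'(x) = 0 ⇔ -cos(2*x) = 2*sin(2*x) ⇔ tan(2*x) = -1/2, i.e. 2*x = arctan(-1/2) + nπ; keep the solutions lying in [-π, π].
  ⇒ x = -pi/2 - atan(1/2)/2 ≈ -1.8026, -atan(1/2)/2 ≈ -0.2318, -atan(1/2)/2 + pi/2 ≈ 1.3390, pi - atan(1/2)/2 ≈ 2.9098

f''(x) = 4*sin(2*x) - 8*cos(2*x)
Second-derivative test at each critical point:
  f''(-1.8026) = 8.9443 > 0 → local minimum
  f''(-0.2318) = -8.9443 < 0 → local maximum
  f''(1.3390) = 8.9443 > 0 → local minimum
  f''(2.9098) = -8.9443 < 0 → local maximum

Critical points: x = -pi/2 - atan(1/2)/2 ≈ -1.8026 (local minimum); x = -atan(1/2)/2 ≈ -0.2318 (local maximum); x = -atan(1/2)/2 + pi/2 ≈ 1.3390 (local minimum); x = pi - atan(1/2)/2 ≈ 2.9098 (local maximum)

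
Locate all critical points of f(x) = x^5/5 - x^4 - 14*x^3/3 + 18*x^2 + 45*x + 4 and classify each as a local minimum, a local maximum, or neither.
f'(x) = x^4 - 4*x^3 - 14*x^2 + 36*x + 45

Solve f'(x) = 0:
  Factor: x^4 - 4*x^3 - 14*x^2 + 36*x + 45 = (x - 5)*(x - 3)*(x + 1)*(x + 3) = 0.
  ⇒ x = -3, -1, 3, 5

f''(x) = 4*x^3 - 12*x^2 - 28*x + 36
Second-derivative test at each critical point:
  f''(-3) = -96 < 0 → local maximum
  f''(-1) = 48 > 0 → local minimum
  f''(3) = -48 < 0 → local maximum
  f''(5) = 96 > 0 → local minimum

Critical points: x = -3 (local maximum); x = -1 (local minimum); x = 3 (local maximum); x = 5 (local minimum)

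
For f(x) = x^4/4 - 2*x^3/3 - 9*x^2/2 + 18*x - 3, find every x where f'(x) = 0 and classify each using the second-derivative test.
f'(x) = x^3 - 2*x^2 - 9*x + 18

Solve f'(x) = 0:
  Factor: x^3 - 2*x^2 - 9*x + 18 = (x - 3)*(x - 2)*(x + 3) = 0.
  ⇒ x = -3, 2, 3

f''(x) = 3*x^2 - 4*x - 9
Second-derivative test at each critical point:
  f''(-3) = 30 > 0 → local minimum
  f''(2) = -5 < 0 → local maximum
  f''(3) = 6 > 0 → local minimum

Critical points: x = -3 (local minimum); x = 2 (local maximum); x = 3 (local minimum)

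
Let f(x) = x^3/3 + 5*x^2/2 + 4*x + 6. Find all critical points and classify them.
f'(x) = x^2 + 5*x + 4

Solve f'(x) = 0:
  Factor: x^2 + 5*x + 4 = (x + 1)*(x + 4) = 0.
  ⇒ x = -4, -1

f''(x) = 2*x + 5
Second-derivative test at each critical point:
  f''(-4) = -3 < 0 → local maximum
  f''(-1) = 3 > 0 → local minimum

Critical points: x = -4 (local maximum); x = -1 (local minimum)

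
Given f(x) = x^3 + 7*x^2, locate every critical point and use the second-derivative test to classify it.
f'(x) = x*(3*x + 14)

Solve f'(x) = 0:
  Factor: 3*x^2 + 14*x = x*(3*x + 14) = 0.
  ⇒ x = -14/3, 0

f''(x) = 6*x + 14
Second-derivative test at each critical point:
  f''(-14/3) = -14 < 0 → local maximum
  f''(0) = 14 > 0 → local minimum

Critical points: x = -14/3 (local maximum); x = 0 (local minimum)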